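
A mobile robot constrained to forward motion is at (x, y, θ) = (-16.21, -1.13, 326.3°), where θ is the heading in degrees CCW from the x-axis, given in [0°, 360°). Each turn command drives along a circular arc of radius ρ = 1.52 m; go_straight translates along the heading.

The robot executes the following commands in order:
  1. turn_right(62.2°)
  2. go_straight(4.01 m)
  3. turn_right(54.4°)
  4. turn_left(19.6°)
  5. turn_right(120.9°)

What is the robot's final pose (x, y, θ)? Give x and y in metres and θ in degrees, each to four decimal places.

set_pose: (x, y, θ) = (-16.2100, -1.1300, 326.3000°), ρ = 1.52
turn_right(62.2°): centre at ρ to the right, rotate −62.2° → (-15.5414, -2.5508, 264.1000°)
go_straight(4.01): x += 4.01·cos θ, y += 4.01·sin θ → (-15.9536, -6.5396, 264.1000°)
turn_right(54.4°): centre at ρ to the right, rotate −54.4° → (-16.7125, -7.7036, 209.7000°)
turn_left(19.6°): centre at ρ to the left, rotate +19.6° → (-17.1117, -8.0328, 229.3000°)
turn_right(120.9°): centre at ρ to the right, rotate −120.9° → (-19.7064, -7.5214, 108.4000°)

(-19.7064, -7.5214, 108.4000°)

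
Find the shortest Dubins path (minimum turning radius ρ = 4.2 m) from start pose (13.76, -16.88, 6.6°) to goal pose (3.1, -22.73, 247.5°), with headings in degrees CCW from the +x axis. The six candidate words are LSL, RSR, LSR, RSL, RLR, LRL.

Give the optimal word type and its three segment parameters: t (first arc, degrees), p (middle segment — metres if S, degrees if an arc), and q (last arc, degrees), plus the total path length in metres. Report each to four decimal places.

Let ψ = atan2(Δy, Δx) = atan2(-5.85, -10.66) = -151.2429° be the start→goal bearing.
Normalize: d = |goal − start| / ρ = 12.159692/4.2 = 2.895165, α = (θ_start − ψ) mod 360° = 157.8429° = 2.754878 rad, β = (θ_goal − ψ) mod 360° = 38.7429° = 0.676191 rad.
Common terms: sin α = 0.377148, cos α = -0.926153, sin β = 0.625827, cos β = 0.779962, cos(α−β) = -0.486335, d² = 8.381978. Work in radians in the unit-radius frame; every candidate has L = ρ·(t + p + q).
LSL: p² = 2 + d² − 2cos(α−β) + 2d(sin α − sin β) = 9.914717; p = √p² = 3.148764; φ = atan2(cos β − cos α, d + sin α − sin β) = 0.572621 rad; t = (φ − α) mod 2π = 4.100928 rad, q = (β − φ) mod 2π = 0.103570 rad → L = 4.2·(4.100928 + 3.148764 + 0.103570) = 4.2·7.353263 = 30.883703 m
RSR: p² = 2 + d² − 2cos(α−β) + 2d(sin β − sin α) = 12.794581; p = √p² = 3.576951; φ = atan2(cos α − cos β, d − sin α + sin β) = -0.497209 rad; t = (α − φ) mod 2π = 3.252087 rad, q = (φ − β) mod 2π = 5.109785 rad → L = 4.2·(3.252087 + 3.576951 + 5.109785) = 4.2·11.938824 = 50.143060 m
LSR: p² = d² − 2 + 2cos(α−β) + 2d(sin α + sin β) = 11.216859; p = √p² = 3.349158; φ = atan2(−cos α − cos β, d + sin α + sin β) − atan2(−2, p) = 0.575818 rad; t = (φ − α) mod 2π = 4.104125 rad, q = (φ − β) mod 2π = 6.182812 rad → L = 4.2·(4.104125 + 3.349158 + 6.182812) = 4.2·13.636095 = 57.271598 m
RSL: p² = d² − 2 + 2cos(α−β) − 2d(sin α + sin β) = -0.398244 < 0 → infeasible
RLR: c = (6 − d² + 2cos(α−β) + 2d(sin α − sin β))/8 = -0.599323; p = 2π − arccos c = 4.069734 rad; φ = atan2(cos α − cos β, d − sin α + sin β) = -0.497209 rad; t = (α − φ + p/2) mod 2π = 5.286955 rad, q = (α − β − t + p) mod 2π = 0.861467 rad → L = 4.2·(5.286955 + 4.069734 + 0.861467) = 4.2·10.218156 = 42.916254 m
LRL: c = (6 − d² + 2cos(α−β) − 2d(sin α − sin β))/8 = -0.239340; p = 2π − arccos c = 4.470703 rad; φ = atan2(cos β − cos α, d + sin α − sin β) = 0.572621 rad; t = (φ − α + p/2) mod 2π = 0.053094 rad, q = (β − α − t + p) mod 2π = 2.338922 rad → L = 4.2·(0.053094 + 4.470703 + 2.338922) = 4.2·6.862719 = 28.823422 m
Shortest: LRL with L = 28.823422 m ≈ 28.8234 m
Convert LRL to answer units (arcs ×180/π): t = 0.053094·180/π = 3.0421°, p = 4.470703·180/π = 256.1524°, q = 2.338922·180/π = 134.0104°, L = 28.8234 m.

LRL: t = 3.0421°, p = 256.1524°, q = 134.0104°, L = 28.8234 m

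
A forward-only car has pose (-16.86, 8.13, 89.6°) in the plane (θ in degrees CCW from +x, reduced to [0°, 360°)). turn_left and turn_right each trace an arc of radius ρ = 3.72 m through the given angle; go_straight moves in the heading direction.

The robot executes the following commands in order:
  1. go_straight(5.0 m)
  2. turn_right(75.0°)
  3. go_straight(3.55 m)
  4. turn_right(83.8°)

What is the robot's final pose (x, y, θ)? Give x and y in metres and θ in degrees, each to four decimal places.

set_pose: (x, y, θ) = (-16.8600, 8.1300, 89.6000°), ρ = 3.72
go_straight(5.0): x += 5.0·cos θ, y += 5.0·sin θ → (-16.8251, 13.1299, 89.6000°)
turn_right(75.0°): centre at ρ to the right, rotate −75.0° → (-14.0429, 16.7038, 14.6000°)
go_straight(3.55): x += 3.55·cos θ, y += 3.55·sin θ → (-10.6075, 17.5986, 14.6000°)
turn_right(83.8°): centre at ρ to the right, rotate −83.8° → (-6.1923, 15.3198, -69.2000° ≡ 290.8000°)

(-6.1923, 15.3198, 290.8000°)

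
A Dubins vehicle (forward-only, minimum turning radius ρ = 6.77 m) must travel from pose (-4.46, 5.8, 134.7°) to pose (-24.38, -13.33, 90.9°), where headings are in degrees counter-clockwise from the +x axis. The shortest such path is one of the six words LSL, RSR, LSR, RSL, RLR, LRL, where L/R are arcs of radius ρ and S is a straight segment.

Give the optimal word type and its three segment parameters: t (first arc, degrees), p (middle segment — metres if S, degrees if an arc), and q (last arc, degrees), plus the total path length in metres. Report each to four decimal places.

LSR: t = 160.0285°, p = 9.4656 m, q = 203.8285°, L = 52.4585 m

Let ψ = atan2(Δy, Δx) = atan2(-19.13, -19.92) = -136.1590° be the start→goal bearing.
Normalize: d = |goal − start| / ρ = 27.618170/6.77 = 4.079493, α = (θ_start − ψ) mod 360° = 270.8590° = 4.727381 rad, β = (θ_goal − ψ) mod 360° = 227.0590° = 3.962926 rad.
Common terms: sin α = -0.999888, cos α = 0.014991, sin β = -0.732055, cos β = -0.681245, cos(α−β) = 0.721760, d² = 16.642266. Work in radians in the unit-radius frame; every candidate has L = ρ·(t + p + q).
LSL: p² = 2 + d² − 2cos(α−β) + 2d(sin α − sin β) = 15.013504; p = √p² = 3.874726; φ = atan2(cos β − cos α, d + sin α − sin β) = -0.180668 rad; t = (φ − α) mod 2π = 1.375137 rad, q = (β − φ) mod 2π = 4.143594 rad → L = 6.77·(1.375137 + 3.874726 + 4.143594) = 6.77·9.393457 = 63.593706 m
RSR: p² = 2 + d² − 2cos(α−β) + 2d(sin β − sin α) = 19.383987; p = √p² = 4.402725; φ = atan2(cos α − cos β, d − sin α + sin β) = 0.158804 rad; t = (α − φ) mod 2π = 4.568576 rad, q = (φ − β) mod 2π = 2.479063 rad → L = 6.77·(4.568576 + 4.402725 + 2.479063) = 6.77·11.450364 = 77.518967 m
LSR: p² = d² − 2 + 2cos(α−β) + 2d(sin α + sin β) = 1.954888; p = √p² = 1.398173; φ = atan2(−cos α − cos β, d + sin α + sin β) − atan2(−2, p) = 1.237220 rad; t = (φ − α) mod 2π = 2.793025 rad, q = (φ − β) mod 2π = 3.557479 rad → L = 6.77·(2.793025 + 1.398173 + 3.557479) = 6.77·7.748677 = 52.458544 m
RSL: p² = d² − 2 + 2cos(α−β) − 2d(sin α + sin β) = 30.216684; p = √p² = 5.496970; φ = atan2(cos α + cos β, d − sin α − sin β) − atan2(2, p) = -0.463095 rad; t = (α − φ) mod 2π = 5.190476 rad, q = (β − φ) mod 2π = 4.426021 rad → L = 6.77·(5.190476 + 5.496970 + 4.426021) = 6.77·15.113468 = 102.318176 m
RLR: c = (6 − d² + 2cos(α−β) + 2d(sin α − sin β))/8 = -1.422998, |c| > 1 → infeasible
LRL: c = (6 − d² + 2cos(α−β) − 2d(sin α − sin β))/8 = -0.876688; p = 2π − arccos c = 3.643455 rad; φ = atan2(cos β − cos α, d + sin α − sin β) = -0.180668 rad; t = (φ − α + p/2) mod 2π = 3.196864 rad, q = (β − α − t + p) mod 2π = 5.965322 rad → L = 6.77·(3.196864 + 3.643455 + 5.965322) = 6.77·12.805642 = 86.694196 m
Shortest: LSR with L = 52.458544 m ≈ 52.4585 m
Convert LSR to answer units (arcs ×180/π): t = 2.793025·180/π = 160.0285°, p = ρ·p = 6.77·1.398173 = 9.4656 m, q = 3.557479·180/π = 203.8285°, L = 52.4585 m.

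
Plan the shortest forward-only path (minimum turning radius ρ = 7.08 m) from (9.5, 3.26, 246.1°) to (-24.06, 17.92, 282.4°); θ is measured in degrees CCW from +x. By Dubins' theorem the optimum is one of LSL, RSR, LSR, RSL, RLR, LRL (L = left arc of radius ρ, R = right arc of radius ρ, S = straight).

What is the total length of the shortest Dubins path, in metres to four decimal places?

Let ψ = atan2(Δy, Δx) = atan2(14.66, -33.56) = 156.4029° be the start→goal bearing.
Normalize: d = |goal − start| / ρ = 36.622250/7.08 = 5.172634, α = (θ_start − ψ) mod 360° = 89.6971° = 1.565510 rad, β = (θ_goal − ψ) mod 360° = 125.9971° = 2.199065 rad.
Common terms: sin α = 0.999986, cos α = 0.005286, sin β = 0.809046, cos β = -0.587745, cos(α−β) = 0.805928, d² = 26.756144. Work in radians in the unit-radius frame; every candidate has L = ρ·(t + p + q).
LSL: p² = 2 + d² − 2cos(α−β) + 2d(sin α − sin β) = 29.119609; p = √p² = 5.396259; φ = atan2(cos β − cos α, d + sin α − sin β) = -0.110119 rad; t = (φ − α) mod 2π = 4.607556 rad, q = (β − φ) mod 2π = 2.309184 rad → L = 7.08·(4.607556 + 5.396259 + 2.309184) = 7.08·12.312999 = 87.176030 m
RSR: p² = 2 + d² − 2cos(α−β) + 2d(sin β − sin α) = 25.168967; p = √p² = 5.016868; φ = atan2(cos α − cos β, d − sin α + sin β) = 0.118484 rad; t = (α − φ) mod 2π = 1.447026 rad, q = (φ − β) mod 2π = 4.202605 rad → L = 7.08·(1.447026 + 5.016868 + 4.202605) = 7.08·10.666499 = 75.518813 m
LSR: p² = d² − 2 + 2cos(α−β) + 2d(sin α + sin β) = 45.082928; p = √p² = 6.714382; φ = atan2(−cos α − cos β, d + sin α + sin β) − atan2(−2, p) = 0.372734 rad; t = (φ − α) mod 2π = 5.090409 rad, q = (φ − β) mod 2π = 4.456854 rad → L = 7.08·(5.090409 + 6.714382 + 4.456854) = 7.08·16.261646 = 115.132451 m
RSL: p² = d² − 2 + 2cos(α−β) − 2d(sin α + sin β) = 7.653074; p = √p² = 2.766419; φ = atan2(cos α + cos β, d − sin α − sin β) − atan2(2, p) = -0.797432 rad; t = (α − φ) mod 2π = 2.362942 rad, q = (β − φ) mod 2π = 2.996497 rad → L = 7.08·(2.362942 + 2.766419 + 2.996497) = 7.08·8.125858 = 57.531076 m
RLR: c = (6 − d² + 2cos(α−β) + 2d(sin α − sin β))/8 = -2.146121, |c| > 1 → infeasible
LRL: c = (6 − d² + 2cos(α−β) − 2d(sin α − sin β))/8 = -2.639951, |c| > 1 → infeasible
Shortest: RSL with L = 57.531076 m ≈ 57.5311 m

57.5311 m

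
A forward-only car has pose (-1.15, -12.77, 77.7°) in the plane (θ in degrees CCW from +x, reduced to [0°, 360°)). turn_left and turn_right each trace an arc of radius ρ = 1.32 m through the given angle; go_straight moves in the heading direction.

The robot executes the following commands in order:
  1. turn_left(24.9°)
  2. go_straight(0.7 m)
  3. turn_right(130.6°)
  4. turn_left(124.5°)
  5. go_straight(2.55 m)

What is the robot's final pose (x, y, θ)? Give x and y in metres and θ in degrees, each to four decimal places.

(2.2463, -6.2157, 96.5000°)

set_pose: (x, y, θ) = (-1.1500, -12.7700, 77.7000°), ρ = 1.32
turn_left(24.9°): centre at ρ to the left, rotate +24.9° → (-1.1515, -12.2009, 102.6000°)
go_straight(0.7): x += 0.7·cos θ, y += 0.7·sin θ → (-1.3042, -11.5177, 102.6000°)
turn_right(130.6°): centre at ρ to the right, rotate −130.6° → (0.6037, -10.0643, -28.0000° ≡ 332.0000°)
turn_left(124.5°): centre at ρ to the left, rotate +124.5° → (2.5349, -8.7494, 456.5000° ≡ 96.5000°)
go_straight(2.55): x += 2.55·cos θ, y += 2.55·sin θ → (2.2463, -6.2157, 96.5000°)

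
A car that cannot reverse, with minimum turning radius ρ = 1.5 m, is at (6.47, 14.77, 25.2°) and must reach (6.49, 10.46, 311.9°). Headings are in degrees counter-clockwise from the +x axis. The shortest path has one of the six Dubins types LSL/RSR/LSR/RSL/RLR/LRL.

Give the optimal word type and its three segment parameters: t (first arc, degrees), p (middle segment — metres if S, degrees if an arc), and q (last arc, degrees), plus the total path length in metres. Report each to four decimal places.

LRL: t = 29.3299°, p = 247.3979°, q = 144.7680°, L = 11.0347 m

Let ψ = atan2(Δy, Δx) = atan2(-4.31, 0.02) = -89.7341° be the start→goal bearing.
Normalize: d = |goal − start| / ρ = 4.310046/1.5 = 2.873364, α = (θ_start − ψ) mod 360° = 114.9341° = 2.005979 rad, β = (θ_goal − ψ) mod 360° = 41.6341° = 0.726653 rad.
Common terms: sin α = 0.906793, cos α = -0.421576, sin β = 0.664372, cos β = 0.747402, cos(α−β) = 0.287361, d² = 8.256222. Work in radians in the unit-radius frame; every candidate has L = ρ·(t + p + q).
LSL: p² = 2 + d² − 2cos(α−β) + 2d(sin α − sin β) = 11.074632; p = √p² = 3.327857; φ = atan2(cos β − cos α, d + sin α − sin β) = 0.358928 rad; t = (φ − α) mod 2π = 4.636134 rad, q = (β − φ) mod 2π = 0.367725 rad → L = 1.5·(4.636134 + 3.327857 + 0.367725) = 1.5·8.331716 = 12.497574 m
RSR: p² = 2 + d² − 2cos(α−β) + 2d(sin β − sin α) = 8.288370; p = √p² = 2.878953; φ = atan2(cos α − cos β, d − sin α + sin β) = -0.418120 rad; t = (α − φ) mod 2π = 2.424099 rad, q = (φ − β) mod 2π = 5.138413 rad → L = 1.5·(2.424099 + 2.878953 + 5.138413) = 1.5·10.441465 = 15.662197 m
LSR: p² = d² − 2 + 2cos(α−β) + 2d(sin α + sin β) = 15.860000; p = √p² = 3.982462; φ = atan2(−cos α − cos β, d + sin α + sin β) − atan2(−2, p) = 0.392229 rad; t = (φ − α) mod 2π = 4.669435 rad, q = (φ − β) mod 2π = 5.948762 rad → L = 1.5·(4.669435 + 3.982462 + 5.948762) = 1.5·14.600658 = 21.900988 m
RSL: p² = d² − 2 + 2cos(α−β) − 2d(sin α + sin β) = -2.198113 < 0 → infeasible
RLR: c = (6 − d² + 2cos(α−β) + 2d(sin α − sin β))/8 = -0.036046; p = 2π − arccos c = 4.676335 rad; φ = atan2(cos α − cos β, d − sin α + sin β) = -0.418120 rad; t = (α − φ + p/2) mod 2π = 4.762266 rad, q = (α − β − t + p) mod 2π = 1.193395 rad → L = 1.5·(4.762266 + 4.676335 + 1.193395) = 1.5·10.631996 = 15.947994 m
LRL: c = (6 − d² + 2cos(α−β) − 2d(sin α − sin β))/8 = -0.384329; p = 2π − arccos c = 4.317908 rad; φ = atan2(cos β − cos α, d + sin α − sin β) = 0.358928 rad; t = (φ − α + p/2) mod 2π = 0.511903 rad, q = (β − α − t + p) mod 2π = 2.526679 rad → L = 1.5·(0.511903 + 4.317908 + 2.526679) = 1.5·7.356490 = 11.034735 m
Shortest: LRL with L = 11.034735 m ≈ 11.0347 m
Convert LRL to answer units (arcs ×180/π): t = 0.511903·180/π = 29.3299°, p = 4.317908·180/π = 247.3979°, q = 2.526679·180/π = 144.7680°, L = 11.0347 m.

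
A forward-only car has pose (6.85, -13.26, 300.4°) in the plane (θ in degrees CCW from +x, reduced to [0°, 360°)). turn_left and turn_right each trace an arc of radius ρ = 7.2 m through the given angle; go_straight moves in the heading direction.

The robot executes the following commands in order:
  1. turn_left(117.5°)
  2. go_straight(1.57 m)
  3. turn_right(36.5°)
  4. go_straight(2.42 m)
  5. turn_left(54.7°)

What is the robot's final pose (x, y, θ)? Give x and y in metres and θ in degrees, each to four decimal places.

(30.0810, -3.3782, 76.1000°)

set_pose: (x, y, θ) = (6.8500, -13.2600, 300.4000°), ρ = 7.2
turn_left(117.5°): centre at ρ to the left, rotate +117.5° → (19.1594, -13.4426, 417.9000° ≡ 57.9000°)
go_straight(1.57): x += 1.57·cos θ, y += 1.57·sin θ → (19.9937, -12.1126, 57.9000°)
turn_right(36.5°): centre at ρ to the right, rotate −36.5° → (23.4658, -9.2351, 21.4000°)
go_straight(2.42): x += 2.42·cos θ, y += 2.42·sin θ → (25.7190, -8.3521, 21.4000°)
turn_left(54.7°): centre at ρ to the left, rotate +54.7° → (30.0810, -3.3782, 76.1000°)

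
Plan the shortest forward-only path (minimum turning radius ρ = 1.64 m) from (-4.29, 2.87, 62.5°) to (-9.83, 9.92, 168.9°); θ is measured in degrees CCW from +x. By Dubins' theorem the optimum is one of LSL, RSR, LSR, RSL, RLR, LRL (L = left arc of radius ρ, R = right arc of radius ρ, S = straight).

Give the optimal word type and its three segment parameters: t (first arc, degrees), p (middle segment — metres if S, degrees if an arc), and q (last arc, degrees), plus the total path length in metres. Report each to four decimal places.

LSL: t = 70.7196°, p = 6.4268 m, q = 35.6804°, L = 9.4723 m

Let ψ = atan2(Δy, Δx) = atan2(7.05, -5.54) = 128.1608° be the start→goal bearing.
Normalize: d = |goal − start| / ρ = 8.966276/1.64 = 5.467241, α = (θ_start − ψ) mod 360° = 294.3392° = 5.137188 rad, β = (θ_goal − ψ) mod 360° = 40.7392° = 0.711033 rad.
Common terms: sin α = -0.911122, cos α = 0.412138, sin β = 0.652617, cos β = 0.757688, cos(α−β) = -0.282341, d² = 29.890727. Work in radians in the unit-radius frame; every candidate has L = ρ·(t + p + q).
LSL: p² = 2 + d² − 2cos(α−β) + 2d(sin α − sin β) = 15.356740; p = √p² = 3.918768; φ = atan2(cos β − cos α, d + sin α − sin β) = 0.088293 rad; t = (φ − α) mod 2π = 1.234290 rad, q = (β − φ) mod 2π = 0.622740 rad → L = 1.64·(1.234290 + 3.918768 + 0.622740) = 1.64·5.775798 = 9.472309 m
RSR: p² = 2 + d² − 2cos(α−β) + 2d(sin β − sin α) = 49.554080; p = √p² = 7.039466; φ = atan2(cos α − cos β, d − sin α + sin β) = -0.049107 rad; t = (α − φ) mod 2π = 5.186295 rad, q = (φ − β) mod 2π = 5.523045 rad → L = 1.64·(5.186295 + 7.039466 + 5.523045) = 1.64·17.748806 = 29.108042 m
LSR: p² = d² − 2 + 2cos(α−β) + 2d(sin α + sin β) = 24.499427; p = √p² = 4.949690; φ = atan2(−cos α − cos β, d + sin α + sin β) − atan2(−2, p) = 0.163083 rad; t = (φ − α) mod 2π = 1.309080 rad, q = (φ − β) mod 2π = 5.735235 rad → L = 1.64·(1.309080 + 4.949690 + 5.735235) = 1.64·11.994005 = 19.670169 m
RSL: p² = d² − 2 + 2cos(α−β) − 2d(sin α + sin β) = 30.152662; p = √p² = 5.491144; φ = atan2(cos α + cos β, d − sin α − sin β) − atan2(2, p) = -0.147753 rad; t = (α − φ) mod 2π = 5.284941 rad, q = (β − φ) mod 2π = 0.858786 rad → L = 1.64·(5.284941 + 5.491144 + 0.858786) = 1.64·11.634870 = 19.081187 m
RLR: c = (6 − d² + 2cos(α−β) + 2d(sin α − sin β))/8 = -5.194260, |c| > 1 → infeasible
LRL: c = (6 − d² + 2cos(α−β) − 2d(sin α − sin β))/8 = -0.919593; p = 2π − arccos c = 3.545347 rad; φ = atan2(cos β − cos α, d + sin α − sin β) = 0.088293 rad; t = (φ − α + p/2) mod 2π = 3.006964 rad, q = (β − α − t + p) mod 2π = 2.395413 rad → L = 1.64·(3.006964 + 3.545347 + 2.395413) = 1.64·8.947724 = 14.674268 m
Shortest: LSL with L = 9.472309 m ≈ 9.4723 m
Convert LSL to answer units (arcs ×180/π): t = 1.234290·180/π = 70.7196°, p = ρ·p = 1.64·3.918768 = 6.4268 m, q = 0.622740·180/π = 35.6804°, L = 9.4723 m.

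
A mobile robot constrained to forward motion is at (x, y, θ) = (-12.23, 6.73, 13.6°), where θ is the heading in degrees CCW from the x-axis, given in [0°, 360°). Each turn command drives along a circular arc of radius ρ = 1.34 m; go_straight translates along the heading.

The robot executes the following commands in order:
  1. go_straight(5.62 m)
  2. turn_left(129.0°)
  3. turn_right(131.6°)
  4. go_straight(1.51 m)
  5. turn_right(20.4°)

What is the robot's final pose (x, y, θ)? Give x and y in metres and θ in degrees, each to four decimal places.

set_pose: (x, y, θ) = (-12.2300, 6.7300, 13.6000°), ρ = 1.34
go_straight(5.62): x += 5.62·cos θ, y += 5.62·sin θ → (-6.7676, 8.0515, 13.6000°)
turn_left(129.0°): centre at ρ to the left, rotate +129.0° → (-6.2688, 10.4184, 142.6000°)
turn_right(131.6°): centre at ρ to the right, rotate −131.6° → (-5.7106, 12.7983, 11.0000°)
go_straight(1.51): x += 1.51·cos θ, y += 1.51·sin θ → (-4.2283, 13.0865, 11.0000°)
turn_right(20.4°): centre at ρ to the right, rotate −20.4° → (-3.7538, 13.0931, -9.4000° ≡ 350.6000°)

(-3.7538, 13.0931, 350.6000°)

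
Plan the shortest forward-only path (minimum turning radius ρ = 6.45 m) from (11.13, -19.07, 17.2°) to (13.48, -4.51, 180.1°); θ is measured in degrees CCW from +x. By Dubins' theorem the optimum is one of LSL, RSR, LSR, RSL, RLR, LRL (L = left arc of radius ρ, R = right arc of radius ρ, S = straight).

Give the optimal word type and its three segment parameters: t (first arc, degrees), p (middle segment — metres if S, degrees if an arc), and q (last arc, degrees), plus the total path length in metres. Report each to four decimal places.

LSL: t = 7.3351°, p = 4.6923 m, q = 155.5649°, L = 23.0305 m

Let ψ = atan2(Δy, Δx) = atan2(14.56, 2.35) = 80.8315° be the start→goal bearing.
Normalize: d = |goal − start| / ρ = 14.748427/6.45 = 2.286578, α = (θ_start − ψ) mod 360° = 296.3685° = 5.172607 rad, β = (θ_goal − ψ) mod 360° = 99.2685° = 1.732563 rad.
Common terms: sin α = -0.895956, cos α = 0.444143, sin β = 0.986944, cos β = -0.161062, cos(α−β) = -0.955793, d² = 5.228438. Work in radians in the unit-radius frame; every candidate has L = ρ·(t + p + q).
LSL: p² = 2 + d² − 2cos(α−β) + 2d(sin α − sin β) = 0.529229; p = √p² = 0.727481; φ = atan2(cos β − cos α, d + sin α − sin β) = -0.982556 rad; t = (φ − α) mod 2π = 0.128022 rad, q = (β − φ) mod 2π = 2.715119 rad → L = 6.45·(0.128022 + 0.727481 + 2.715119) = 6.45·3.570622 = 23.030515 m
RSR: p² = 2 + d² − 2cos(α−β) + 2d(sin β − sin α) = 17.750820; p = √p² = 4.213172; φ = atan2(cos α − cos β, d − sin α + sin β) = 0.144145 rad; t = (α − φ) mod 2π = 5.028462 rad, q = (φ − β) mod 2π = 4.694767 rad → L = 6.45·(5.028462 + 4.213172 + 4.694767) = 6.45·13.936401 = 89.889789 m
LSR: p² = d² − 2 + 2cos(α−β) + 2d(sin α + sin β) = 1.732957; p = √p² = 1.316418; φ = atan2(−cos α − cos β, d + sin α + sin β) − atan2(−2, p) = 0.870166 rad; t = (φ − α) mod 2π = 1.980745 rad, q = (φ − β) mod 2π = 5.420789 rad → L = 6.45·(1.980745 + 1.316418 + 5.420789) = 6.45·8.717952 = 56.230789 m
RSL: p² = d² − 2 + 2cos(α−β) − 2d(sin α + sin β) = 0.900748; p = √p² = 0.949077; φ = atan2(cos α + cos β, d − sin α − sin β) − atan2(2, p) = -0.999500 rad; t = (α − φ) mod 2π = 6.172107 rad, q = (β − φ) mod 2π = 2.732063 rad → L = 6.45·(6.172107 + 0.949077 + 2.732063) = 6.45·9.853247 = 63.553442 m
RLR: c = (6 − d² + 2cos(α−β) + 2d(sin α − sin β))/8 = -1.218852, |c| > 1 → infeasible
LRL: c = (6 − d² + 2cos(α−β) − 2d(sin α − sin β))/8 = 0.933846; p = 2π − arccos c = 5.917409 rad; φ = atan2(cos β − cos α, d + sin α − sin β) = -0.982556 rad; t = (φ − α + p/2) mod 2π = 3.086727 rad, q = (β − α − t + p) mod 2π = 5.673823 rad → L = 6.45·(3.086727 + 5.917409 + 5.673823) = 6.45·14.677959 = 94.672839 m
Shortest: LSL with L = 23.030515 m ≈ 23.0305 m
Convert LSL to answer units (arcs ×180/π): t = 0.128022·180/π = 7.3351°, p = ρ·p = 6.45·0.727481 = 4.6923 m, q = 2.715119·180/π = 155.5649°, L = 23.0305 m.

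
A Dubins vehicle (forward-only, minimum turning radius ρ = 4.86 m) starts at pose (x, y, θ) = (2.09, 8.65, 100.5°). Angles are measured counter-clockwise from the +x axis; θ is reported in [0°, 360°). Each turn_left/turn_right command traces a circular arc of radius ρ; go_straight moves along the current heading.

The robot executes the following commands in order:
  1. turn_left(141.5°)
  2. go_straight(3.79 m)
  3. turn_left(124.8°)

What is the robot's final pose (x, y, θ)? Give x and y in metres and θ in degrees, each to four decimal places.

set_pose: (x, y, θ) = (2.0900, 8.6500, 100.5000°), ρ = 4.86
turn_left(141.5°): centre at ρ to the left, rotate +141.5° → (-6.9797, 10.0460, 242.0000°)
go_straight(3.79): x += 3.79·cos θ, y += 3.79·sin θ → (-8.7590, 6.6996, 242.0000°)
turn_left(124.8°): centre at ρ to the left, rotate +124.8° → (-3.8925, -0.4078, 366.8000° ≡ 6.8000°)

(-3.8925, -0.4078, 6.8000°)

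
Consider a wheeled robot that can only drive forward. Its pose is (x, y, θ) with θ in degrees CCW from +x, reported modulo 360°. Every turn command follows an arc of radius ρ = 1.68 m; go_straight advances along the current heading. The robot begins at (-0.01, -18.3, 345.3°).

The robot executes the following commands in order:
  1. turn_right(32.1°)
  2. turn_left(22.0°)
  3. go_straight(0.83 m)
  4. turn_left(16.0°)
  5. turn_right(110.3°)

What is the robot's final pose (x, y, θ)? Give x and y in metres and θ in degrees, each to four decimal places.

set_pose: (x, y, θ) = (-0.0100, -18.3000, 345.3000°), ρ = 1.68
turn_right(32.1°): centre at ρ to the right, rotate −32.1° → (0.7884, -18.7750, 313.2000°)
turn_left(22.0°): centre at ρ to the left, rotate +22.0° → (1.3083, -19.1500, 335.2000°)
go_straight(0.83): x += 0.83·cos θ, y += 0.83·sin θ → (2.0618, -19.4981, 335.2000°)
turn_left(16.0°): centre at ρ to the left, rotate +16.0° → (2.5095, -19.6333, 351.2000°)
turn_right(110.3°): centre at ρ to the right, rotate −110.3° → (3.7204, -22.1106, 240.9000°)

(3.7204, -22.1106, 240.9000°)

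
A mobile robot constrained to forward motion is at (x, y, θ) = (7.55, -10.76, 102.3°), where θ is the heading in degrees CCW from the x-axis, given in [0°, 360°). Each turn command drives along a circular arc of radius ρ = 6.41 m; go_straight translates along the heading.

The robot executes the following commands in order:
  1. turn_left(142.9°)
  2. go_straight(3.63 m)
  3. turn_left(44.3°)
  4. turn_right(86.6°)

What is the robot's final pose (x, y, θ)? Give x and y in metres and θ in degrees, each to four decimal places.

(-9.8259, -25.6050, 202.9000°)

set_pose: (x, y, θ) = (7.5500, -10.7600, 102.3000°), ρ = 6.41
turn_left(142.9°): centre at ρ to the left, rotate +142.9° → (-4.5317, -9.4368, 245.2000°)
go_straight(3.63): x += 3.63·cos θ, y += 3.63·sin θ → (-6.0543, -12.7321, 245.2000°)
turn_left(44.3°): centre at ρ to the left, rotate +44.3° → (-6.2778, -17.5605, 289.5000°)
turn_right(86.6°): centre at ρ to the right, rotate −86.6° → (-9.8259, -25.6050, 202.9000°)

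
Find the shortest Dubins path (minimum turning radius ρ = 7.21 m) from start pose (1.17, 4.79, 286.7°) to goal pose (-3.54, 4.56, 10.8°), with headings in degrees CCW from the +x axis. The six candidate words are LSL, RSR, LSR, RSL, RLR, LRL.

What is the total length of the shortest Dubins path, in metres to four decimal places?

41.4723 m

Let ψ = atan2(Δy, Δx) = atan2(-0.23, -4.71) = -177.2043° be the start→goal bearing.
Normalize: d = |goal − start| / ρ = 4.715612/7.21 = 0.654038, α = (θ_start − ψ) mod 360° = 103.9043° = 1.813473 rad, β = (θ_goal − ψ) mod 360° = 188.0043° = 3.281295 rad.
Common terms: sin α = 0.970698, cos α = -0.240302, sin β = -0.139248, cos β = -0.990258, cos(α−β) = 0.102793, d² = 0.427765. Work in radians in the unit-radius frame; every candidate has L = ρ·(t + p + q).
LSL: p² = 2 + d² − 2cos(α−β) + 2d(sin α − sin β) = 3.674074; p = √p² = 1.916787; φ = atan2(cos β − cos α, d + sin α − sin β) = -0.401997 rad; t = (φ − α) mod 2π = 4.067716 rad, q = (β − φ) mod 2π = 3.683292 rad → L = 7.21·(4.067716 + 1.916787 + 3.683292) = 7.21·9.667795 = 69.704799 m
RSR: p² = 2 + d² − 2cos(α−β) + 2d(sin β − sin α) = 0.770287; p = √p² = 0.877660; φ = atan2(cos α − cos β, d − sin α + sin β) = 2.117014 rad; t = (α − φ) mod 2π = 5.979644 rad, q = (φ − β) mod 2π = 5.118905 rad → L = 7.21·(5.979644 + 0.877660 + 5.118905) = 7.21·11.976208 = 86.348463 m
LSR: p² = d² − 2 + 2cos(α−β) + 2d(sin α + sin β) = -0.279050 < 0 → infeasible
RSL: p² = d² − 2 + 2cos(α−β) − 2d(sin α + sin β) = -2.454249 < 0 → infeasible
RLR: c = (6 − d² + 2cos(α−β) + 2d(sin α − sin β))/8 = 0.903714; p = 2π − arccos c = 5.840756 rad; φ = atan2(cos α − cos β, d − sin α + sin β) = 2.117014 rad; t = (α − φ + p/2) mod 2π = 2.616836 rad, q = (α − β − t + p) mod 2π = 1.756098 rad → L = 7.21·(2.616836 + 5.840756 + 1.756098) = 7.21·10.213690 = 73.640703 m
LRL: c = (6 − d² + 2cos(α−β) − 2d(sin α − sin β))/8 = 0.540741; p = 2π − arccos c = 5.283706 rad; φ = atan2(cos β − cos α, d + sin α − sin β) = -0.401997 rad; t = (φ − α + p/2) mod 2π = 0.426384 rad, q = (β − α − t + p) mod 2π = 0.041959 rad → L = 7.21·(0.426384 + 5.283706 + 0.041959) = 7.21·5.752049 = 41.472277 m
Shortest: LRL with L = 41.472277 m ≈ 41.4723 m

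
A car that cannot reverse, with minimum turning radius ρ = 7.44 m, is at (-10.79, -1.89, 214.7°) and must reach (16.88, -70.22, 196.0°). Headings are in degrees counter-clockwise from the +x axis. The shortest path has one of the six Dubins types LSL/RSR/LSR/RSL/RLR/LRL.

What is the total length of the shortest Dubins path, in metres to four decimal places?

Let ψ = atan2(Δy, Δx) = atan2(-68.33, 27.67) = -67.9547° be the start→goal bearing.
Normalize: d = |goal − start| / ρ = 73.719860/7.44 = 9.908583, α = (θ_start − ψ) mod 360° = 282.6547° = 4.933255 rad, β = (θ_goal − ψ) mod 360° = 263.9547° = 4.606878 rad.
Common terms: sin α = -0.975708, cos α = 0.219075, sin β = -0.994439, cos β = -0.105315, cos(α−β) = 0.947210, d² = 98.180024. Work in radians in the unit-radius frame; every candidate has L = ρ·(t + p + q).
LSL: p² = 2 + d² − 2cos(α−β) + 2d(sin α − sin β) = 98.656795; p = √p² = 9.932613; φ = atan2(cos β − cos α, d + sin α − sin β) = -0.032665 rad; t = (φ − α) mod 2π = 1.317266 rad, q = (β − φ) mod 2π = 4.639543 rad → L = 7.44·(1.317266 + 9.932613 + 4.639543) = 7.44·15.889421 = 118.217295 m
RSR: p² = 2 + d² − 2cos(α−β) + 2d(sin β − sin α) = 97.914413; p = √p² = 9.895171; φ = atan2(cos α − cos β, d − sin α + sin β) = 0.032788 rad; t = (α − φ) mod 2π = 4.900466 rad, q = (φ − β) mod 2π = 1.709096 rad → L = 7.44·(4.900466 + 9.895171 + 1.709096) = 7.44·16.504733 = 122.795214 m
LSR: p² = d² − 2 + 2cos(α−β) + 2d(sin α + sin β) = 59.031713; p = √p² = 7.683210; φ = atan2(−cos α − cos β, d + sin α + sin β) − atan2(−2, p) = 0.240327 rad; t = (φ − α) mod 2π = 1.590258 rad, q = (φ − β) mod 2π = 1.916634 rad → L = 7.44·(1.590258 + 7.683210 + 1.916634) = 7.44·11.190102 = 83.254356 m
RSL: p² = d² − 2 + 2cos(α−β) − 2d(sin α + sin β) = 137.117177; p = √p² = 11.709704; φ = atan2(cos α + cos β, d − sin α − sin β) − atan2(2, p) = -0.159590 rad; t = (α − φ) mod 2π = 5.092845 rad, q = (β − φ) mod 2π = 4.766468 rad → L = 7.44·(5.092845 + 11.709704 + 4.766468) = 7.44·21.569017 = 160.473486 m
RLR: c = (6 − d² + 2cos(α−β) + 2d(sin α − sin β))/8 = -11.239302, |c| > 1 → infeasible
LRL: c = (6 − d² + 2cos(α−β) − 2d(sin α − sin β))/8 = -11.332099, |c| > 1 → infeasible
Shortest: LSR with L = 83.254356 m ≈ 83.2544 m

83.2544 m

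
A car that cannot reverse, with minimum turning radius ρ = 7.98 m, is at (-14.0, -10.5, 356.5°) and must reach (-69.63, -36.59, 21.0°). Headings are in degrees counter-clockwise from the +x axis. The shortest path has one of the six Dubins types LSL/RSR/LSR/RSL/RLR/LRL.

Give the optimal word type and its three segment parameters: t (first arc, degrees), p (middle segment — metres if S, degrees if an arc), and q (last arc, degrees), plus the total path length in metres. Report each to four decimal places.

RSR: t = 150.4339°, p = 58.2030 m, q = 185.0661°, L = 104.9305 m

Let ψ = atan2(Δy, Δx) = atan2(-26.09, -55.63) = -154.8738° be the start→goal bearing.
Normalize: d = |goal − start| / ρ = 61.444162/7.98 = 7.699770, α = (θ_start − ψ) mod 360° = 151.3738° = 2.641972 rad, β = (θ_goal − ψ) mod 360° = 175.8738° = 3.069577 rad.
Common terms: sin α = 0.479093, cos α = -0.877764, sin β = 0.071953, cos β = -0.997408, cos(α−β) = 0.909961, d² = 59.286452. Work in radians in the unit-radius frame; every candidate has L = ρ·(t + p + q).
LSL: p² = 2 + d² − 2cos(α−β) + 2d(sin α − sin β) = 65.736295; p = √p² = 8.107792; φ = atan2(cos β − cos α, d + sin α − sin β) = -0.014757 rad; t = (φ − α) mod 2π = 3.626457 rad, q = (β − φ) mod 2π = 3.084334 rad → L = 7.98·(3.626457 + 8.107792 + 3.084334) = 7.98·14.818583 = 118.252294 m
RSR: p² = 2 + d² − 2cos(α−β) + 2d(sin β − sin α) = 53.196765; p = √p² = 7.293611; φ = atan2(cos α − cos β, d − sin α + sin β) = 0.016405 rad; t = (α − φ) mod 2π = 2.625567 rad, q = (φ − β) mod 2π = 3.230013 rad → L = 7.98·(2.625567 + 7.293611 + 3.230013) = 7.98·13.149191 = 104.930543 m
LSR: p² = d² − 2 + 2cos(α−β) + 2d(sin α + sin β) = 67.592232; p = √p² = 8.221450; φ = atan2(−cos α − cos β, d + sin α + sin β) − atan2(−2, p) = 0.462106 rad; t = (φ − α) mod 2π = 4.103320 rad, q = (φ − β) mod 2π = 3.675714 rad → L = 7.98·(4.103320 + 8.221450 + 3.675714) = 7.98·16.000483 = 127.683857 m
RSL: p² = d² − 2 + 2cos(α−β) − 2d(sin α + sin β) = 50.620517; p = √p² = 7.114810; φ = atan2(cos α + cos β, d − sin α − sin β) − atan2(2, p) = -0.530561 rad; t = (α − φ) mod 2π = 3.172533 rad, q = (β − φ) mod 2π = 3.600139 rad → L = 7.98·(3.172533 + 7.114810 + 3.600139) = 7.98·13.887481 = 110.822099 m
RLR: c = (6 − d² + 2cos(α−β) + 2d(sin α − sin β))/8 = -5.649596, |c| > 1 → infeasible
LRL: c = (6 − d² + 2cos(α−β) − 2d(sin α − sin β))/8 = -7.217037, |c| > 1 → infeasible
Shortest: RSR with L = 104.930543 m ≈ 104.9305 m
Convert RSR to answer units (arcs ×180/π): t = 2.625567·180/π = 150.4339°, p = ρ·p = 7.98·7.293611 = 58.2030 m, q = 3.230013·180/π = 185.0661°, L = 104.9305 m.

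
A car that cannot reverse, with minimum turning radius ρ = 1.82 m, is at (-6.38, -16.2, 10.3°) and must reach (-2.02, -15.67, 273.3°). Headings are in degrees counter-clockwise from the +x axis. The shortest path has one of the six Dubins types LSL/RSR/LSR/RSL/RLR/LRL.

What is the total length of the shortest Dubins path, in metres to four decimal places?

11.5155 m

Let ψ = atan2(Δy, Δx) = atan2(0.53, 4.36) = 6.9308° be the start→goal bearing.
Normalize: d = |goal − start| / ρ = 4.392095/1.82 = 2.413239, α = (θ_start − ψ) mod 360° = 3.3692° = 0.058803 rad, β = (θ_goal − ψ) mod 360° = 266.3692° = 4.649019 rad.
Common terms: sin α = 0.058769, cos α = 0.998272, sin β = -0.997993, cos β = -0.063328, cos(α−β) = -0.121869, d² = 5.823723. Work in radians in the unit-radius frame; every candidate has L = ρ·(t + p + q).
LSL: p² = 2 + d² − 2cos(α−β) + 2d(sin α − sin β) = 13.167899; p = √p² = 3.628760; φ = atan2(cos β − cos α, d + sin α − sin β) = -0.296894 rad; t = (φ − α) mod 2π = 5.927488 rad, q = (β − φ) mod 2π = 4.945913 rad → L = 1.82·(5.927488 + 3.628760 + 4.945913) = 1.82·14.502161 = 26.393933 m
RSR: p² = 2 + d² − 2cos(α−β) + 2d(sin β − sin α) = 2.967024; p = √p² = 1.722505; φ = atan2(cos α − cos β, d − sin α + sin β) = 0.664050 rad; t = (α − φ) mod 2π = 5.677938 rad, q = (φ − β) mod 2π = 2.298217 rad → L = 1.82·(5.677938 + 1.722505 + 2.298217) = 1.82·9.698660 = 17.651561 m
LSR: p² = d² − 2 + 2cos(α−β) + 2d(sin α + sin β) = -0.953159 < 0 → infeasible
RSL: p² = d² − 2 + 2cos(α−β) − 2d(sin α + sin β) = 8.113128; p = √p² = 2.848355; φ = atan2(cos α + cos β, d − sin α − sin β) − atan2(2, p) = -0.340202 rad; t = (α − φ) mod 2π = 0.399004 rad, q = (β − φ) mod 2π = 4.989220 rad → L = 1.82·(0.399004 + 2.848355 + 4.989220) = 1.82·8.236580 = 14.990576 m
RLR: c = (6 − d² + 2cos(α−β) + 2d(sin α − sin β))/8 = 0.629122; p = 2π − arccos c = 5.392812 rad; φ = atan2(cos α − cos β, d − sin α + sin β) = 0.664050 rad; t = (α − φ + p/2) mod 2π = 2.091159 rad, q = (α − β − t + p) mod 2π = 4.994623 rad → L = 1.82·(2.091159 + 5.392812 + 4.994623) = 1.82·12.478593 = 22.711040 m
LRL: c = (6 − d² + 2cos(α−β) − 2d(sin α − sin β))/8 = -0.645987; p = 2π − arccos c = 4.010073 rad; φ = atan2(cos β − cos α, d + sin α − sin β) = -0.296894 rad; t = (φ − α + p/2) mod 2π = 1.649340 rad, q = (β − α − t + p) mod 2π = 0.667764 rad → L = 1.82·(1.649340 + 4.010073 + 0.667764) = 1.82·6.327177 = 11.515461 m
Shortest: LRL with L = 11.515461 m ≈ 11.5155 m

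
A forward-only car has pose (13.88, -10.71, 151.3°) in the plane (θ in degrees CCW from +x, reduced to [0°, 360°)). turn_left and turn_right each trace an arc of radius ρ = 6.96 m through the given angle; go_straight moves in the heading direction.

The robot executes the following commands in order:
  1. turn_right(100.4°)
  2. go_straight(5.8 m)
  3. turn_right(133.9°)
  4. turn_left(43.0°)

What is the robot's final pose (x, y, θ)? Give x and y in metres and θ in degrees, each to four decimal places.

(30.2227, -3.7392, 320.0000°)

set_pose: (x, y, θ) = (13.8800, -10.7100, 151.3000°), ρ = 6.96
turn_right(100.4°): centre at ρ to the right, rotate −100.4° → (11.8211, -0.2156, 50.9000°)
go_straight(5.8): x += 5.8·cos θ, y += 5.8·sin θ → (15.4790, 4.2855, 50.9000°)
turn_right(133.9°): centre at ρ to the right, rotate −133.9° → (27.7884, 0.7442, -83.0000° ≡ 277.0000°)
turn_left(43.0°): centre at ρ to the left, rotate +43.0° → (30.2227, -3.7392, 320.0000°)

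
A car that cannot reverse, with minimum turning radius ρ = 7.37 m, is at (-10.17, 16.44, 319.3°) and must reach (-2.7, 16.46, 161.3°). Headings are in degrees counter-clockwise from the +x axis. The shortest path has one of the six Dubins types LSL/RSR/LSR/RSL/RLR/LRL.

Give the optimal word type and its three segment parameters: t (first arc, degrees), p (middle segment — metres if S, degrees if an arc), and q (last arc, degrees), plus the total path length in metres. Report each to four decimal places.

RLR: t = 57.6931°, p = 278.1725°, q = 18.4794°, L = 45.5797 m

Let ψ = atan2(Δy, Δx) = atan2(0.02, 7.47) = 0.1534° be the start→goal bearing.
Normalize: d = |goal − start| / ρ = 7.470027/7.37 = 1.013572, α = (θ_start − ψ) mod 360° = 319.1466° = 5.570159 rad, β = (θ_goal − ψ) mod 360° = 161.1466° = 2.812539 rad.
Common terms: sin α = -0.654126, cos α = 0.756386, sin β = 0.323148, cos β = -0.946348, cos(α−β) = -0.927184, d² = 1.027329. Work in radians in the unit-radius frame; every candidate has L = ρ·(t + p + q).
LSL: p² = 2 + d² − 2cos(α−β) + 2d(sin α − sin β) = 2.900621; p = √p² = 1.703121; φ = atan2(cos β − cos α, d + sin α − sin β) = -1.549482 rad; t = (φ − α) mod 2π = 5.446730 rad, q = (β − φ) mod 2π = 4.362021 rad → L = 7.37·(5.446730 + 1.703121 + 4.362021) = 7.37·11.511871 = 84.842493 m
RSR: p² = 2 + d² − 2cos(α−β) + 2d(sin β − sin α) = 6.862771; p = √p² = 2.619689; φ = atan2(cos α − cos β, d − sin α + sin β) = 0.707552 rad; t = (α − φ) mod 2π = 4.862607 rad, q = (φ − β) mod 2π = 4.178199 rad → L = 7.37·(4.862607 + 2.619689 + 4.178199) = 7.37·11.660495 = 85.937846 m
LSR: p² = d² − 2 + 2cos(α−β) + 2d(sin α + sin β) = -3.497979 < 0 → infeasible
RSL: p² = d² − 2 + 2cos(α−β) − 2d(sin α + sin β) = -2.156099 < 0 → infeasible
RLR: c = (6 − d² + 2cos(α−β) + 2d(sin α − sin β))/8 = 0.142154; p = 2π − arccos c = 4.855026 rad; φ = atan2(cos α − cos β, d − sin α + sin β) = 0.707552 rad; t = (α − φ + p/2) mod 2π = 1.006934 rad, q = (α − β − t + p) mod 2π = 0.322527 rad → L = 7.37·(1.006934 + 4.855026 + 0.322527) = 7.37·6.184486 = 45.579665 m
LRL: c = (6 − d² + 2cos(α−β) − 2d(sin α − sin β))/8 = 0.637422; p = 2π − arccos c = 5.403537 rad; φ = atan2(cos β − cos α, d + sin α − sin β) = -1.549482 rad; t = (φ − α + p/2) mod 2π = 1.865313 rad, q = (β − α − t + p) mod 2π = 0.780604 rad → L = 7.37·(1.865313 + 5.403537 + 0.780604) = 7.37·8.049454 = 59.324478 m
Shortest: RLR with L = 45.579665 m ≈ 45.5797 m
Convert RLR to answer units (arcs ×180/π): t = 1.006934·180/π = 57.6931°, p = 4.855026·180/π = 278.1725°, q = 0.322527·180/π = 18.4794°, L = 45.5797 m.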